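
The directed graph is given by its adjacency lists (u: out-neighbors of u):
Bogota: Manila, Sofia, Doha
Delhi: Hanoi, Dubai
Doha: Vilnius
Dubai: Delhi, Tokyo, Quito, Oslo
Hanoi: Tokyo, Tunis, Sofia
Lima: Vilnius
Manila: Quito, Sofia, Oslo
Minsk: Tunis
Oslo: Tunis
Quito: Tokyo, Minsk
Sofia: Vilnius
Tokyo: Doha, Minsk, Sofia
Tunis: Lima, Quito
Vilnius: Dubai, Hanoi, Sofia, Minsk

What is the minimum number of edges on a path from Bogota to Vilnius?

2

Level 0: Bogota
Level 1: Doha, Manila, Sofia
Level 2: Oslo, Quito, Vilnius
Level 3: Dubai, Hanoi, Minsk, Tokyo, Tunis
Level 4: Delhi, Lima
Vilnius first appears at level 2.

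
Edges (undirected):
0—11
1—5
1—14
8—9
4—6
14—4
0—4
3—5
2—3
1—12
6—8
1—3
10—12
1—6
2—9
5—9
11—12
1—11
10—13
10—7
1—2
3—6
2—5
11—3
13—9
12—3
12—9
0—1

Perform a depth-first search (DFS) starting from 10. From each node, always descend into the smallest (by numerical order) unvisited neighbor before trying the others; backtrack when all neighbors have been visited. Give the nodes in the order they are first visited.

10 → 7 → 12 → 1 → 0 → 4 → 6 → 3 → 2 → 5 → 9 → 8 → 13 → 11 → 14

Visit 10
10 → 7
10 → 12
12 → 1
1 → 0
0 → 4
4 → 6
6 → 3
3 → 2
2 → 5
5 → 9
9 → 8
9 → 13
3 → 11
4 → 14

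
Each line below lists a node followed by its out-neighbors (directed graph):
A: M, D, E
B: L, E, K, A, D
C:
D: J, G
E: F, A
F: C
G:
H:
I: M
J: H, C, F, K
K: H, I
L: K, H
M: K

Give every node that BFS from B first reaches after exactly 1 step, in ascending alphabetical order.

Level 0: B
Level 1: A, D, E, K, L
Level 2: F, G, H, I, J, M
Level 3: C

A, D, E, K, L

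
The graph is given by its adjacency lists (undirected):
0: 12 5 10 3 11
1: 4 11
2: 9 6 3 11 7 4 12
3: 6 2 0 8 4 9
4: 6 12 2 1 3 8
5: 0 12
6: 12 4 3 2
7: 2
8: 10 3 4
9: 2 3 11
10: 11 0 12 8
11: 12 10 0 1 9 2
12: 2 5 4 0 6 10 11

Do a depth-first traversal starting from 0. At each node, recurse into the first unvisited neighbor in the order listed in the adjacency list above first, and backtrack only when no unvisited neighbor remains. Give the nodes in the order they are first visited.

0, 12, 2, 9, 3, 6, 4, 1, 11, 10, 8, 7, 5

Visit 0
0 → 12
12 → 2
2 → 9
9 → 3
3 → 6
6 → 4
4 → 1
1 → 11
11 → 10
10 → 8
2 → 7
12 → 5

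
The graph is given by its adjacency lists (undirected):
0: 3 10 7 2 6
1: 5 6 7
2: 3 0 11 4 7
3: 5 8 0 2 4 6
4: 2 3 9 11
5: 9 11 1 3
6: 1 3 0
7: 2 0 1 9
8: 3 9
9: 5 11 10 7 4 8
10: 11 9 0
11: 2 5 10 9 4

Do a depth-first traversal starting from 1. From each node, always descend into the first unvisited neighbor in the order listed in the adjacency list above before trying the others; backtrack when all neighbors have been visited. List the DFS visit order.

1, 5, 9, 11, 2, 3, 8, 0, 10, 7, 6, 4

Visit 1
1 → 5
5 → 9
9 → 11
11 → 2
2 → 3
3 → 8
3 → 0
0 → 10
0 → 7
0 → 6
3 → 4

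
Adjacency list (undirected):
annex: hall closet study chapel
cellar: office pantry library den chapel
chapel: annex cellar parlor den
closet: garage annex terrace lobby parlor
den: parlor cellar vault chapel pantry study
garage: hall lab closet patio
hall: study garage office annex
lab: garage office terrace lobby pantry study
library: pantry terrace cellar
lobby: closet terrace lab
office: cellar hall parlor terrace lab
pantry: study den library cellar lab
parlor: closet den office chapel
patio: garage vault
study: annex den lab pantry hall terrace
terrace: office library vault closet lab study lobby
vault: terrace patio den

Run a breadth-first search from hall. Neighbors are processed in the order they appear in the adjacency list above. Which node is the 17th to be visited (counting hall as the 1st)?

Visit hall; enqueue study, garage, office, annex → queue [study, garage, office, annex]
Visit study; enqueue den, lab, pantry, terrace → queue [garage, office, annex, den, lab, pantry, terrace]
Visit garage; enqueue closet, patio → queue [office, annex, den, lab, pantry, terrace, closet, patio]
Visit office; enqueue cellar, parlor → queue [annex, den, lab, pantry, terrace, closet, patio, cellar, parlor]
Visit annex; enqueue chapel → queue [den, lab, pantry, terrace, closet, patio, cellar, parlor, chapel]
Visit den; enqueue vault → queue [lab, pantry, terrace, closet, patio, cellar, parlor, chapel, vault]
Visit lab; enqueue lobby → queue [pantry, terrace, closet, patio, cellar, parlor, chapel, vault, lobby]
Visit pantry; enqueue library → queue [terrace, closet, patio, cellar, parlor, chapel, vault, lobby, library]
Visit terrace → queue [closet, patio, cellar, parlor, chapel, vault, lobby, library]
Visit closet → queue [patio, cellar, parlor, chapel, vault, lobby, library]
Visit patio → queue [cellar, parlor, chapel, vault, lobby, library]
Visit cellar → queue [parlor, chapel, vault, lobby, library]
Visit parlor → queue [chapel, vault, lobby, library]
Visit chapel → queue [vault, lobby, library]
Visit vault → queue [lobby, library]
Visit lobby → queue [library]
Visit library → queue []

Visit order: hall, study, garage, office, annex, den, lab, pantry, terrace, closet, patio, cellar, parlor, chapel, vault, lobby, library

library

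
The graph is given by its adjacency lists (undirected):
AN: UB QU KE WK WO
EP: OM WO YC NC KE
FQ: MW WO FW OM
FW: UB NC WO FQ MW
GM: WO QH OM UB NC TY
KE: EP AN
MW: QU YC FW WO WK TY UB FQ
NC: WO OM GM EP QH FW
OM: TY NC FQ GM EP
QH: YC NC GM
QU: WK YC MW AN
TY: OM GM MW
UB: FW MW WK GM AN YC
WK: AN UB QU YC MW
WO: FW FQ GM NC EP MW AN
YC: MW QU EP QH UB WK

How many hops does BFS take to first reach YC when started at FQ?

2

Level 0: FQ
Level 1: FW, MW, OM, WO
Level 2: AN, EP, GM, NC, QU, TY, UB, WK, YC
Level 3: KE, QH
YC first appears at level 2.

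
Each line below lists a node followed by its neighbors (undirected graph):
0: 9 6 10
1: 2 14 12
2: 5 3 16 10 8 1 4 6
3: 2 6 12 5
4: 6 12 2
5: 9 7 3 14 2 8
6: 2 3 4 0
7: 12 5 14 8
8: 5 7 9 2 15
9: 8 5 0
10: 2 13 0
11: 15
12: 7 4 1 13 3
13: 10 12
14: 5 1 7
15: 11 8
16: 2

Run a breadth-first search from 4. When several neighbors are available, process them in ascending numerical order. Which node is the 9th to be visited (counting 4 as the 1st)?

10

Visit 4; enqueue 2, 6, 12 → queue [2, 6, 12]
Visit 2; enqueue 1, 3, 5, 8, 10, 16 → queue [6, 12, 1, 3, 5, 8, 10, 16]
Visit 6; enqueue 0 → queue [12, 1, 3, 5, 8, 10, 16, 0]
Visit 12; enqueue 7, 13 → queue [1, 3, 5, 8, 10, 16, 0, 7, 13]
Visit 1; enqueue 14 → queue [3, 5, 8, 10, 16, 0, 7, 13, 14]
Visit 3 → queue [5, 8, 10, 16, 0, 7, 13, 14]
Visit 5; enqueue 9 → queue [8, 10, 16, 0, 7, 13, 14, 9]
Visit 8; enqueue 15 → queue [10, 16, 0, 7, 13, 14, 9, 15]
Visit 10 → queue [16, 0, 7, 13, 14, 9, 15]
Visit 16 → queue [0, 7, 13, 14, 9, 15]
Visit 0 → queue [7, 13, 14, 9, 15]
Visit 7 → queue [13, 14, 9, 15]
Visit 13 → queue [14, 9, 15]
Visit 14 → queue [9, 15]
Visit 9 → queue [15]
Visit 15; enqueue 11 → queue [11]
Visit 11 → queue []

Visit order: 4, 2, 6, 12, 1, 3, 5, 8, 10, 16, 0, 7, 13, 14, 9, 15, 11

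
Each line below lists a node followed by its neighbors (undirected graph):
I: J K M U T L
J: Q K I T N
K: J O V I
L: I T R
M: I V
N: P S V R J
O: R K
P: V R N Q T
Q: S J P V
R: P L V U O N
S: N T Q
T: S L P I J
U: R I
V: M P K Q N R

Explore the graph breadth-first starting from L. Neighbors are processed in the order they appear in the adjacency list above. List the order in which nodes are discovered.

L -> I -> T -> R -> J -> K -> M -> U -> S -> P -> V -> O -> N -> Q

Visit L; enqueue I, T, R → queue [I, T, R]
Visit I; enqueue J, K, M, U → queue [T, R, J, K, M, U]
Visit T; enqueue S, P → queue [R, J, K, M, U, S, P]
Visit R; enqueue V, O, N → queue [J, K, M, U, S, P, V, O, N]
Visit J; enqueue Q → queue [K, M, U, S, P, V, O, N, Q]
Visit K → queue [M, U, S, P, V, O, N, Q]
Visit M → queue [U, S, P, V, O, N, Q]
Visit U → queue [S, P, V, O, N, Q]
Visit S → queue [P, V, O, N, Q]
Visit P → queue [V, O, N, Q]
Visit V → queue [O, N, Q]
Visit O → queue [N, Q]
Visit N → queue [Q]
Visit Q → queue []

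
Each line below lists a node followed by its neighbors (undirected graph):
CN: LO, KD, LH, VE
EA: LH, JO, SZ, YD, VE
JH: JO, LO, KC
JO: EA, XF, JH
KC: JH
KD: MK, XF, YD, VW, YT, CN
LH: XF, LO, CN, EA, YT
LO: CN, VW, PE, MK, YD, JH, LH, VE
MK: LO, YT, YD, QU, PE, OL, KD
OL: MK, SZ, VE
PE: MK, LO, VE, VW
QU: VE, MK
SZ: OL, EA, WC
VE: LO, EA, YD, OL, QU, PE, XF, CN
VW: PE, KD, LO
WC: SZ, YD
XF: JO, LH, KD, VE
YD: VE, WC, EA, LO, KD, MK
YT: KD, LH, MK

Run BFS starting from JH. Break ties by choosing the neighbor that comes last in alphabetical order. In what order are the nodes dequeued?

JH -> LO -> KC -> JO -> YD -> VW -> VE -> PE -> MK -> LH -> CN -> XF -> EA -> WC -> KD -> QU -> OL -> YT -> SZ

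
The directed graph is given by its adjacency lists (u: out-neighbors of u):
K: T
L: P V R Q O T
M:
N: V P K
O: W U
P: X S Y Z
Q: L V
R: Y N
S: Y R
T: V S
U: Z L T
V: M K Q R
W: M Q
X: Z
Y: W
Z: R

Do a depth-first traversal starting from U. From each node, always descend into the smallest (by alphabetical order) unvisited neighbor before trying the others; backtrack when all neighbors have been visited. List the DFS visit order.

U L O W M Q V K T S R N P X Z Y

Visit U
U → L
L → O
O → W
W → M
W → Q
Q → V
V → K
K → T
T → S
S → R
R → N
N → P
P → X
X → Z
P → Y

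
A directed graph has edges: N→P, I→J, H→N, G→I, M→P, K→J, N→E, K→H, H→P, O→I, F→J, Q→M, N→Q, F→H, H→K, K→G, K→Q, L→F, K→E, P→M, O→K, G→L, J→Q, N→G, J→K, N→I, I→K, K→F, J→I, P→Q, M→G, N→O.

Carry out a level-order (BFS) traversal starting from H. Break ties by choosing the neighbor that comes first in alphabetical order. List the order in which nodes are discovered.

H -> K -> N -> P -> E -> F -> G -> J -> Q -> I -> O -> M -> L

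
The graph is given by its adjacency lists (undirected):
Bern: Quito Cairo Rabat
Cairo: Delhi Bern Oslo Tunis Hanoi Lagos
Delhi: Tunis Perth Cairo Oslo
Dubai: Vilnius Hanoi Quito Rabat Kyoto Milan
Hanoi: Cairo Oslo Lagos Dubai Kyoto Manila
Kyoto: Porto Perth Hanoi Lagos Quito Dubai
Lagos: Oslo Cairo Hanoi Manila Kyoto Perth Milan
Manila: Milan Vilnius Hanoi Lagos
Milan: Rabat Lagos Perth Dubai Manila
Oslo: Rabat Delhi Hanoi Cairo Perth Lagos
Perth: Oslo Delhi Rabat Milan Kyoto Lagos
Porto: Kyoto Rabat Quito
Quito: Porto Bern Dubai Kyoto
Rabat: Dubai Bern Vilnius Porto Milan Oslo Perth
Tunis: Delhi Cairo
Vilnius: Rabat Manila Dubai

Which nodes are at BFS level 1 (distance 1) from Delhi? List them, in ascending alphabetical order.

Level 0: Delhi
Level 1: Cairo, Oslo, Perth, Tunis
Level 2: Bern, Hanoi, Kyoto, Lagos, Milan, Rabat
Level 3: Dubai, Manila, Porto, Quito, Vilnius

Cairo, Oslo, Perth, Tunis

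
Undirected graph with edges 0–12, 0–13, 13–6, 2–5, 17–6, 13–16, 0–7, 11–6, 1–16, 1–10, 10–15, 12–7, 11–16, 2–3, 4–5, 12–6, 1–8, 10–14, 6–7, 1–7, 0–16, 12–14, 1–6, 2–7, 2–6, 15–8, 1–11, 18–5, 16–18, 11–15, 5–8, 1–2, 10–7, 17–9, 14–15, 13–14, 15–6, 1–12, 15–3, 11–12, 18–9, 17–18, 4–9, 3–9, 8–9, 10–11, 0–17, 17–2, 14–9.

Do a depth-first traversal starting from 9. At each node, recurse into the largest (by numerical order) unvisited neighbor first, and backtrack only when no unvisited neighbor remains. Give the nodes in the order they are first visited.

Visit 9
9 → 18
18 → 17
17 → 6
6 → 15
15 → 14
14 → 13
13 → 16
16 → 11
11 → 12
12 → 7
7 → 10
10 → 1
1 → 8
8 → 5
5 → 4
5 → 2
2 → 3
7 → 0

9, 18, 17, 6, 15, 14, 13, 16, 11, 12, 7, 10, 1, 8, 5, 4, 2, 3, 0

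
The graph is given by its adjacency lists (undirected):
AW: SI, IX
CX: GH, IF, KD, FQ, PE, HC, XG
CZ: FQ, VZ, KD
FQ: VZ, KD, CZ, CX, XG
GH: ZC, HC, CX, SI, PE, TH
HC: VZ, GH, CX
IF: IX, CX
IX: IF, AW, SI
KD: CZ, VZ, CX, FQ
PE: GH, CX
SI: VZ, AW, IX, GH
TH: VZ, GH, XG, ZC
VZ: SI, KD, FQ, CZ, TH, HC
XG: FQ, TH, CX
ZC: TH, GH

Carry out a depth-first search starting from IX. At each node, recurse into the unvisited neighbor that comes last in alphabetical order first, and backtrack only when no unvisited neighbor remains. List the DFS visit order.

IX → SI → VZ → TH → ZC → GH → PE → CX → XG → FQ → KD → CZ → IF → HC → AW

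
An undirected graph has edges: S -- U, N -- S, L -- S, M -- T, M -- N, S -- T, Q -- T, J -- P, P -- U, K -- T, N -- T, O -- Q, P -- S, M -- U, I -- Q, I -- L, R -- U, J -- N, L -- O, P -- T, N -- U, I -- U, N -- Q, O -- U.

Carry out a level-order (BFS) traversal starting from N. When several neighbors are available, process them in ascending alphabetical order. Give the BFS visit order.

N, J, M, Q, S, T, U, P, I, O, L, K, R

Visit N; enqueue J, M, Q, S, T, U → queue [J, M, Q, S, T, U]
Visit J; enqueue P → queue [M, Q, S, T, U, P]
Visit M → queue [Q, S, T, U, P]
Visit Q; enqueue I, O → queue [S, T, U, P, I, O]
Visit S; enqueue L → queue [T, U, P, I, O, L]
Visit T; enqueue K → queue [U, P, I, O, L, K]
Visit U; enqueue R → queue [P, I, O, L, K, R]
Visit P → queue [I, O, L, K, R]
Visit I → queue [O, L, K, R]
Visit O → queue [L, K, R]
Visit L → queue [K, R]
Visit K → queue [R]
Visit R → queue []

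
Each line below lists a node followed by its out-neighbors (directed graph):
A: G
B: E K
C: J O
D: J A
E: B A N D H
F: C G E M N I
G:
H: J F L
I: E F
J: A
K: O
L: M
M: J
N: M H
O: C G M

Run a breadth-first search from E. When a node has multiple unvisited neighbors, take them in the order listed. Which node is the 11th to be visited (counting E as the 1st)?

Visit E; enqueue B, A, N, D, H → queue [B, A, N, D, H]
Visit B; enqueue K → queue [A, N, D, H, K]
Visit A; enqueue G → queue [N, D, H, K, G]
Visit N; enqueue M → queue [D, H, K, G, M]
Visit D; enqueue J → queue [H, K, G, M, J]
Visit H; enqueue F, L → queue [K, G, M, J, F, L]
Visit K; enqueue O → queue [G, M, J, F, L, O]
Visit G → queue [M, J, F, L, O]
Visit M → queue [J, F, L, O]
Visit J → queue [F, L, O]
Visit F; enqueue C, I → queue [L, O, C, I]
Visit L → queue [O, C, I]
Visit O → queue [C, I]
Visit C → queue [I]
Visit I → queue []

Visit order: E, B, A, N, D, H, K, G, M, J, F, L, O, C, I

F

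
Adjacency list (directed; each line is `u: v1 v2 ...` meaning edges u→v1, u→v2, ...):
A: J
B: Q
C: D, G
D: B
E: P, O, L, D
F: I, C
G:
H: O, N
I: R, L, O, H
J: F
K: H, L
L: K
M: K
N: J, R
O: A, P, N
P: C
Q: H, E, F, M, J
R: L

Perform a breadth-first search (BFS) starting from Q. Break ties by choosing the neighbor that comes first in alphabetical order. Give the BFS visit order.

Q → E → F → H → J → M → D → L → O → P → C → I → N → K → B → A → G → R

Visit Q; enqueue E, F, H, J, M → queue [E, F, H, J, M]
Visit E; enqueue D, L, O, P → queue [F, H, J, M, D, L, O, P]
Visit F; enqueue C, I → queue [H, J, M, D, L, O, P, C, I]
Visit H; enqueue N → queue [J, M, D, L, O, P, C, I, N]
Visit J → queue [M, D, L, O, P, C, I, N]
Visit M; enqueue K → queue [D, L, O, P, C, I, N, K]
Visit D; enqueue B → queue [L, O, P, C, I, N, K, B]
Visit L → queue [O, P, C, I, N, K, B]
Visit O; enqueue A → queue [P, C, I, N, K, B, A]
Visit P → queue [C, I, N, K, B, A]
Visit C; enqueue G → queue [I, N, K, B, A, G]
Visit I; enqueue R → queue [N, K, B, A, G, R]
Visit N → queue [K, B, A, G, R]
Visit K → queue [B, A, G, R]
Visit B → queue [A, G, R]
Visit A → queue [G, R]
Visit G → queue [R]
Visit R → queue []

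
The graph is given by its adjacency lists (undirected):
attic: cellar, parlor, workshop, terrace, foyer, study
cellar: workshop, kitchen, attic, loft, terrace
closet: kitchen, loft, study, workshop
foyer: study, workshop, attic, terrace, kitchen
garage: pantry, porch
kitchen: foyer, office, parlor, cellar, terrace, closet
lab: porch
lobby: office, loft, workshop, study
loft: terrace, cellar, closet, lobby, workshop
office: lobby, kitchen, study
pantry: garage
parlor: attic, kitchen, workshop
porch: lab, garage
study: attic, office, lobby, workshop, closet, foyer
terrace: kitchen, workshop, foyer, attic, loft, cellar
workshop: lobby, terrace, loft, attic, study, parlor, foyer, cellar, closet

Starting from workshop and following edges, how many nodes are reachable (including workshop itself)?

12

BFS from workshop visits: workshop, lobby, terrace, loft, attic, study, parlor, foyer, cellar, closet, office, kitchen
Reachable nodes: 12 of 16 total.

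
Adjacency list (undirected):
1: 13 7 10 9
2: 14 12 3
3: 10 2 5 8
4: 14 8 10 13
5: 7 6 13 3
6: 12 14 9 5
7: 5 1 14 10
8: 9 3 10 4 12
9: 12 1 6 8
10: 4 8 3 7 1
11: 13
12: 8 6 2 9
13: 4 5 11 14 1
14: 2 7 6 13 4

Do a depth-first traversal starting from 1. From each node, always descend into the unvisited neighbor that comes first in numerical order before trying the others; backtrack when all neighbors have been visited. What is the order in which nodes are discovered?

Visit 1
1 → 7
7 → 5
5 → 3
3 → 2
2 → 12
12 → 6
6 → 9
9 → 8
8 → 4
4 → 10
4 → 13
13 → 11
13 → 14

1 -> 7 -> 5 -> 3 -> 2 -> 12 -> 6 -> 9 -> 8 -> 4 -> 10 -> 13 -> 11 -> 14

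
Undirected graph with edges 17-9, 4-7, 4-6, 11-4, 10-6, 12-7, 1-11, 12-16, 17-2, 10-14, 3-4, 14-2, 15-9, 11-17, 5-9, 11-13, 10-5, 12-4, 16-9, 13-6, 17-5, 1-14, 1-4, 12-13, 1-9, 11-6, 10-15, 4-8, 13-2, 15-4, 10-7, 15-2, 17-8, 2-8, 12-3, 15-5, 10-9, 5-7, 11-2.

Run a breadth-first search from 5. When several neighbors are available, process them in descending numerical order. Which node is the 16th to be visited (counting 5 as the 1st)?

13

Visit 5; enqueue 17, 15, 10, 9, 7 → queue [17, 15, 10, 9, 7]
Visit 17; enqueue 11, 8, 2 → queue [15, 10, 9, 7, 11, 8, 2]
Visit 15; enqueue 4 → queue [10, 9, 7, 11, 8, 2, 4]
Visit 10; enqueue 14, 6 → queue [9, 7, 11, 8, 2, 4, 14, 6]
Visit 9; enqueue 16, 1 → queue [7, 11, 8, 2, 4, 14, 6, 16, 1]
Visit 7; enqueue 12 → queue [11, 8, 2, 4, 14, 6, 16, 1, 12]
Visit 11; enqueue 13 → queue [8, 2, 4, 14, 6, 16, 1, 12, 13]
Visit 8 → queue [2, 4, 14, 6, 16, 1, 12, 13]
Visit 2 → queue [4, 14, 6, 16, 1, 12, 13]
Visit 4; enqueue 3 → queue [14, 6, 16, 1, 12, 13, 3]
Visit 14 → queue [6, 16, 1, 12, 13, 3]
Visit 6 → queue [16, 1, 12, 13, 3]
Visit 16 → queue [1, 12, 13, 3]
Visit 1 → queue [12, 13, 3]
Visit 12 → queue [13, 3]
Visit 13 → queue [3]
Visit 3 → queue []

Visit order: 5, 17, 15, 10, 9, 7, 11, 8, 2, 4, 14, 6, 16, 1, 12, 13, 3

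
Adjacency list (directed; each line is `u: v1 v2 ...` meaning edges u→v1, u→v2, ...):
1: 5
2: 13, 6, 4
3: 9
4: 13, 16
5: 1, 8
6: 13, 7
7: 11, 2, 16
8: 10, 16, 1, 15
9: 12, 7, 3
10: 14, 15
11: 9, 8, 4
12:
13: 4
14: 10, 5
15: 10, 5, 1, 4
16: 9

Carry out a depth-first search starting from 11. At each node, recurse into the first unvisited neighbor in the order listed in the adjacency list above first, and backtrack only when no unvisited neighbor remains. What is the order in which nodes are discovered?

Visit 11
11 → 9
9 → 12
9 → 7
7 → 2
2 → 13
13 → 4
4 → 16
2 → 6
9 → 3
11 → 8
8 → 10
10 → 14
14 → 5
5 → 1
10 → 15

11, 9, 12, 7, 2, 13, 4, 16, 6, 3, 8, 10, 14, 5, 1, 15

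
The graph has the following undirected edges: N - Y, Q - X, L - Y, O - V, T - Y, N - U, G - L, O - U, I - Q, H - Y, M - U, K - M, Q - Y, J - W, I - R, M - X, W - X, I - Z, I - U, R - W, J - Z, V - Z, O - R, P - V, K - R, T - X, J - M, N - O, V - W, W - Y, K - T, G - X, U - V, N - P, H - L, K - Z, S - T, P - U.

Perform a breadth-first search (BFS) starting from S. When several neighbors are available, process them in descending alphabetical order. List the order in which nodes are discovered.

S, T, Y, X, K, W, Q, N, L, H, M, G, Z, R, V, J, I, U, P, O

Visit S; enqueue T → queue [T]
Visit T; enqueue Y, X, K → queue [Y, X, K]
Visit Y; enqueue W, Q, N, L, H → queue [X, K, W, Q, N, L, H]
Visit X; enqueue M, G → queue [K, W, Q, N, L, H, M, G]
Visit K; enqueue Z, R → queue [W, Q, N, L, H, M, G, Z, R]
Visit W; enqueue V, J → queue [Q, N, L, H, M, G, Z, R, V, J]
Visit Q; enqueue I → queue [N, L, H, M, G, Z, R, V, J, I]
Visit N; enqueue U, P, O → queue [L, H, M, G, Z, R, V, J, I, U, P, O]
Visit L → queue [H, M, G, Z, R, V, J, I, U, P, O]
Visit H → queue [M, G, Z, R, V, J, I, U, P, O]
Visit M → queue [G, Z, R, V, J, I, U, P, O]
Visit G → queue [Z, R, V, J, I, U, P, O]
Visit Z → queue [R, V, J, I, U, P, O]
Visit R → queue [V, J, I, U, P, O]
Visit V → queue [J, I, U, P, O]
Visit J → queue [I, U, P, O]
Visit I → queue [U, P, O]
Visit U → queue [P, O]
Visit P → queue [O]
Visit O → queue []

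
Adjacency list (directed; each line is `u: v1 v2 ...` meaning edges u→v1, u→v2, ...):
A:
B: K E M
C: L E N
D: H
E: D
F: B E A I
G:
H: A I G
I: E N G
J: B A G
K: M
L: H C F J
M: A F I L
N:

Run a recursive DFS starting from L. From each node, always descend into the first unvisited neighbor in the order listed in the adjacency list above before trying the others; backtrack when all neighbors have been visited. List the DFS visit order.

L H A I E D N G C F B K M J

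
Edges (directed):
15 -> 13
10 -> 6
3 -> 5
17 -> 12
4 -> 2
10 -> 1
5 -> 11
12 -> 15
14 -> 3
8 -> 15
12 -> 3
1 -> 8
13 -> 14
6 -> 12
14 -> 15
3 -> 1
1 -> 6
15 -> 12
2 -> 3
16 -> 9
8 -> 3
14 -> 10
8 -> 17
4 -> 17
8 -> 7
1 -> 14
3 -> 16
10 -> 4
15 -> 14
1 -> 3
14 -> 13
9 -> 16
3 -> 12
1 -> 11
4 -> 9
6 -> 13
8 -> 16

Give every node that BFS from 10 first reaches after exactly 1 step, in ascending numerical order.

1, 4, 6

Level 0: 10
Level 1: 1, 4, 6
Level 2: 2, 3, 8, 9, 11, 12, 13, 14, 17
Level 3: 5, 7, 15, 16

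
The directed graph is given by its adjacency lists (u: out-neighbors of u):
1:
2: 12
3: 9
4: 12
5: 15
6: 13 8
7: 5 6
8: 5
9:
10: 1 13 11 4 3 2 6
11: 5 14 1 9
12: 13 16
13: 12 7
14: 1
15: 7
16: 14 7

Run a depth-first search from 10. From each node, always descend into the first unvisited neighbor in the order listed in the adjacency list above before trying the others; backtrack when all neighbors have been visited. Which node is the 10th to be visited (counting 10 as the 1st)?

Visit 10
10 → 1
10 → 13
13 → 12
12 → 16
16 → 14
16 → 7
7 → 5
5 → 15
7 → 6
6 → 8
10 → 11
11 → 9
10 → 4
10 → 3
10 → 2

Visit order: 10, 1, 13, 12, 16, 14, 7, 5, 15, 6, 8, 11, 9, 4, 3, 2

6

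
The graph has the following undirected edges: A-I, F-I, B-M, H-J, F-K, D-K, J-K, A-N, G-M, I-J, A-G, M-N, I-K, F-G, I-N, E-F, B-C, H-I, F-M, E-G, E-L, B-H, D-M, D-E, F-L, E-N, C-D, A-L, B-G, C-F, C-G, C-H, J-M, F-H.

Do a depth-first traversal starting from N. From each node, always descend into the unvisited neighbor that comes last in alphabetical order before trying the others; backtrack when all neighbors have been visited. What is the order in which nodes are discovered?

Visit N
N → M
M → J
J → K
K → I
I → H
H → F
F → L
L → E
E → G
G → C
C → D
C → B
G → A

N → M → J → K → I → H → F → L → E → G → C → D → B → A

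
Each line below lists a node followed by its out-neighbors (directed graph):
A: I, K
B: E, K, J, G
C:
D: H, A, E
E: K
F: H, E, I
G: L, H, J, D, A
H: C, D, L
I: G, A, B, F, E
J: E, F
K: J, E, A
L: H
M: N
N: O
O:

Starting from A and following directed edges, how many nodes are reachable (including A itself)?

12

BFS from A visits: A, I, K, G, B, F, E, J, L, H, D, C
Reachable nodes: 12 of 15 total.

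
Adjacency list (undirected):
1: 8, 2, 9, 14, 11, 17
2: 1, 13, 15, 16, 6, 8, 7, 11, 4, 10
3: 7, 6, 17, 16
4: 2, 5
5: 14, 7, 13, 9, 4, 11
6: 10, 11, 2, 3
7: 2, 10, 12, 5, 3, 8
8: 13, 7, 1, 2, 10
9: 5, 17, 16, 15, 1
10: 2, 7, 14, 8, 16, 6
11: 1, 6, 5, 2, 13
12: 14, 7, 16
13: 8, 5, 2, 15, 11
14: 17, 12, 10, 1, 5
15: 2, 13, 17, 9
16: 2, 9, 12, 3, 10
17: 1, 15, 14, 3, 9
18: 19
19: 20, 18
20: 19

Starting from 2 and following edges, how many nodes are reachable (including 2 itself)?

17

BFS from 2 visits: 2, 1, 13, 15, 16, 6, 8, 7, 11, 4, 10, 9, 14, 17, 5, 12, 3
Reachable nodes: 17 of 20 total.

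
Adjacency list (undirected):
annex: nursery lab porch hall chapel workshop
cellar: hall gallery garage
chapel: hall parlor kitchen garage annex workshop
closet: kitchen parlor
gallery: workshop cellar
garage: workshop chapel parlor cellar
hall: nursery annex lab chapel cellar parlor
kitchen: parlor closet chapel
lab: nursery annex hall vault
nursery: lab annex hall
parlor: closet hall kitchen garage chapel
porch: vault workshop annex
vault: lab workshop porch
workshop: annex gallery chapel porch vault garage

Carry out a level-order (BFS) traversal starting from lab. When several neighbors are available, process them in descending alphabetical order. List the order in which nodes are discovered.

Visit lab; enqueue vault, nursery, hall, annex → queue [vault, nursery, hall, annex]
Visit vault; enqueue workshop, porch → queue [nursery, hall, annex, workshop, porch]
Visit nursery → queue [hall, annex, workshop, porch]
Visit hall; enqueue parlor, chapel, cellar → queue [annex, workshop, porch, parlor, chapel, cellar]
Visit annex → queue [workshop, porch, parlor, chapel, cellar]
Visit workshop; enqueue garage, gallery → queue [porch, parlor, chapel, cellar, garage, gallery]
Visit porch → queue [parlor, chapel, cellar, garage, gallery]
Visit parlor; enqueue kitchen, closet → queue [chapel, cellar, garage, gallery, kitchen, closet]
Visit chapel → queue [cellar, garage, gallery, kitchen, closet]
Visit cellar → queue [garage, gallery, kitchen, closet]
Visit garage → queue [gallery, kitchen, closet]
Visit gallery → queue [kitchen, closet]
Visit kitchen → queue [closet]
Visit closet → queue []

lab -> vault -> nursery -> hall -> annex -> workshop -> porch -> parlor -> chapel -> cellar -> garage -> gallery -> kitchen -> closet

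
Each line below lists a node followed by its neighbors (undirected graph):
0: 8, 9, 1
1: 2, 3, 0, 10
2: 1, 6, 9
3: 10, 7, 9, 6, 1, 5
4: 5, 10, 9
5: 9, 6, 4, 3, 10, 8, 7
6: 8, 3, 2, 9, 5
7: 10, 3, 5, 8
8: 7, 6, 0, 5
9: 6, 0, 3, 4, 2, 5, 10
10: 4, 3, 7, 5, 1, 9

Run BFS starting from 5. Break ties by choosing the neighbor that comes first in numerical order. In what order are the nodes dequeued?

5 → 3 → 4 → 6 → 7 → 8 → 9 → 10 → 1 → 2 → 0

Visit 5; enqueue 3, 4, 6, 7, 8, 9, 10 → queue [3, 4, 6, 7, 8, 9, 10]
Visit 3; enqueue 1 → queue [4, 6, 7, 8, 9, 10, 1]
Visit 4 → queue [6, 7, 8, 9, 10, 1]
Visit 6; enqueue 2 → queue [7, 8, 9, 10, 1, 2]
Visit 7 → queue [8, 9, 10, 1, 2]
Visit 8; enqueue 0 → queue [9, 10, 1, 2, 0]
Visit 9 → queue [10, 1, 2, 0]
Visit 10 → queue [1, 2, 0]
Visit 1 → queue [2, 0]
Visit 2 → queue [0]
Visit 0 → queue []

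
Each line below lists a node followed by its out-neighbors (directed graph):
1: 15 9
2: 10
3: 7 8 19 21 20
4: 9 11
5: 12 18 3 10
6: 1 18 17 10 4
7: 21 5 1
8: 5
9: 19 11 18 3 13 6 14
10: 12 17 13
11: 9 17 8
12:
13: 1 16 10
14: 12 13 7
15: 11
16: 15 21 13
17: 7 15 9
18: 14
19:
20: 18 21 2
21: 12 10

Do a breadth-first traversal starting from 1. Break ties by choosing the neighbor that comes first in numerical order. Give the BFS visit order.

1, 9, 15, 3, 6, 11, 13, 14, 18, 19, 7, 8, 20, 21, 4, 10, 17, 16, 12, 5, 2

Visit 1; enqueue 9, 15 → queue [9, 15]
Visit 9; enqueue 3, 6, 11, 13, 14, 18, 19 → queue [15, 3, 6, 11, 13, 14, 18, 19]
Visit 15 → queue [3, 6, 11, 13, 14, 18, 19]
Visit 3; enqueue 7, 8, 20, 21 → queue [6, 11, 13, 14, 18, 19, 7, 8, 20, 21]
Visit 6; enqueue 4, 10, 17 → queue [11, 13, 14, 18, 19, 7, 8, 20, 21, 4, 10, 17]
Visit 11 → queue [13, 14, 18, 19, 7, 8, 20, 21, 4, 10, 17]
Visit 13; enqueue 16 → queue [14, 18, 19, 7, 8, 20, 21, 4, 10, 17, 16]
Visit 14; enqueue 12 → queue [18, 19, 7, 8, 20, 21, 4, 10, 17, 16, 12]
Visit 18 → queue [19, 7, 8, 20, 21, 4, 10, 17, 16, 12]
Visit 19 → queue [7, 8, 20, 21, 4, 10, 17, 16, 12]
Visit 7; enqueue 5 → queue [8, 20, 21, 4, 10, 17, 16, 12, 5]
Visit 8 → queue [20, 21, 4, 10, 17, 16, 12, 5]
Visit 20; enqueue 2 → queue [21, 4, 10, 17, 16, 12, 5, 2]
Visit 21 → queue [4, 10, 17, 16, 12, 5, 2]
Visit 4 → queue [10, 17, 16, 12, 5, 2]
Visit 10 → queue [17, 16, 12, 5, 2]
Visit 17 → queue [16, 12, 5, 2]
Visit 16 → queue [12, 5, 2]
Visit 12 → queue [5, 2]
Visit 5 → queue [2]
Visit 2 → queue []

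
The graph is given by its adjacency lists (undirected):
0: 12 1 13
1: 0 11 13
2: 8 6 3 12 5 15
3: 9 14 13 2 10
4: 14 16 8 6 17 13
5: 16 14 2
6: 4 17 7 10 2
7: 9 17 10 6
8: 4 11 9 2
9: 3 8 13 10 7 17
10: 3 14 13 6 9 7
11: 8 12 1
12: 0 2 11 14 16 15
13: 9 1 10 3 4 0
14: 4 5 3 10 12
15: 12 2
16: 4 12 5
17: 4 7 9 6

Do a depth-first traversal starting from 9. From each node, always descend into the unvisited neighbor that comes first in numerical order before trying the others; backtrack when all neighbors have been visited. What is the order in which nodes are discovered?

Visit 9
9 → 3
3 → 2
2 → 5
5 → 14
14 → 4
4 → 6
6 → 7
7 → 10
10 → 13
13 → 0
0 → 1
1 → 11
11 → 8
11 → 12
12 → 15
12 → 16
7 → 17

9, 3, 2, 5, 14, 4, 6, 7, 10, 13, 0, 1, 11, 8, 12, 15, 16, 17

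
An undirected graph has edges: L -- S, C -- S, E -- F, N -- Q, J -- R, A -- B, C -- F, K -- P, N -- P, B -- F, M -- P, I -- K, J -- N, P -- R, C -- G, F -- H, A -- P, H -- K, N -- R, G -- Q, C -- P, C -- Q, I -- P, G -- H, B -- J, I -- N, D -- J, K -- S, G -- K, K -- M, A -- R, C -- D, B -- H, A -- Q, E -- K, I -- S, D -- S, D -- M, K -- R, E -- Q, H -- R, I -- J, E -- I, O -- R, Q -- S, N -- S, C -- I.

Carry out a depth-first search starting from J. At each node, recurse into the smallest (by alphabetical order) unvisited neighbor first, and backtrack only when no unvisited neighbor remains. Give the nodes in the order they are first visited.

Visit J
J → B
B → A
A → P
P → C
C → D
D → M
M → K
K → E
E → F
F → H
H → G
G → Q
Q → N
N → I
I → S
S → L
N → R
R → O

J → B → A → P → C → D → M → K → E → F → H → G → Q → N → I → S → L → R → O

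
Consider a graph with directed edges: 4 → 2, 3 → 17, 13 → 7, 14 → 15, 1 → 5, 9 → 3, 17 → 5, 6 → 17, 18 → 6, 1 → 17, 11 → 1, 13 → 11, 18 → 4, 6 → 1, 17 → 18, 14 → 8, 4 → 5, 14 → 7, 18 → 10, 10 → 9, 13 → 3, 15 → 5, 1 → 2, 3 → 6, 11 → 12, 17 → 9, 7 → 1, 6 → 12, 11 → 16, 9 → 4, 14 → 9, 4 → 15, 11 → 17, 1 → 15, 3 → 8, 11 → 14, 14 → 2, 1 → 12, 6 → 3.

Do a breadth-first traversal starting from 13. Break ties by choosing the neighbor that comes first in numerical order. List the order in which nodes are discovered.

13, 3, 7, 11, 6, 8, 17, 1, 12, 14, 16, 5, 9, 18, 2, 15, 4, 10

Visit 13; enqueue 3, 7, 11 → queue [3, 7, 11]
Visit 3; enqueue 6, 8, 17 → queue [7, 11, 6, 8, 17]
Visit 7; enqueue 1 → queue [11, 6, 8, 17, 1]
Visit 11; enqueue 12, 14, 16 → queue [6, 8, 17, 1, 12, 14, 16]
Visit 6 → queue [8, 17, 1, 12, 14, 16]
Visit 8 → queue [17, 1, 12, 14, 16]
Visit 17; enqueue 5, 9, 18 → queue [1, 12, 14, 16, 5, 9, 18]
Visit 1; enqueue 2, 15 → queue [12, 14, 16, 5, 9, 18, 2, 15]
Visit 12 → queue [14, 16, 5, 9, 18, 2, 15]
Visit 14 → queue [16, 5, 9, 18, 2, 15]
Visit 16 → queue [5, 9, 18, 2, 15]
Visit 5 → queue [9, 18, 2, 15]
Visit 9; enqueue 4 → queue [18, 2, 15, 4]
Visit 18; enqueue 10 → queue [2, 15, 4, 10]
Visit 2 → queue [15, 4, 10]
Visit 15 → queue [4, 10]
Visit 4 → queue [10]
Visit 10 → queue []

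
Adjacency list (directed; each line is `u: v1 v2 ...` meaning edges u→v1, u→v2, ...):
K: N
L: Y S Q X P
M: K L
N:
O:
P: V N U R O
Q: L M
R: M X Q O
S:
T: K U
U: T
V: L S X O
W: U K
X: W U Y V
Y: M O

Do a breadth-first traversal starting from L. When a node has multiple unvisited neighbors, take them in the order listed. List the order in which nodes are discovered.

L → Y → S → Q → X → P → M → O → W → U → V → N → R → K → T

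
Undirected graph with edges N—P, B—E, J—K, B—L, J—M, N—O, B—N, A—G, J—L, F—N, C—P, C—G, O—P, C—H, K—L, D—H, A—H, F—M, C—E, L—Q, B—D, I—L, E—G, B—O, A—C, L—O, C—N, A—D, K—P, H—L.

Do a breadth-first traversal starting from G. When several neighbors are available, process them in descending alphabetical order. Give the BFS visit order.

Visit G; enqueue E, C, A → queue [E, C, A]
Visit E; enqueue B → queue [C, A, B]
Visit C; enqueue P, N, H → queue [A, B, P, N, H]
Visit A; enqueue D → queue [B, P, N, H, D]
Visit B; enqueue O, L → queue [P, N, H, D, O, L]
Visit P; enqueue K → queue [N, H, D, O, L, K]
Visit N; enqueue F → queue [H, D, O, L, K, F]
Visit H → queue [D, O, L, K, F]
Visit D → queue [O, L, K, F]
Visit O → queue [L, K, F]
Visit L; enqueue Q, J, I → queue [K, F, Q, J, I]
Visit K → queue [F, Q, J, I]
Visit F; enqueue M → queue [Q, J, I, M]
Visit Q → queue [J, I, M]
Visit J → queue [I, M]
Visit I → queue [M]
Visit M → queue []

G, E, C, A, B, P, N, H, D, O, L, K, F, Q, J, I, M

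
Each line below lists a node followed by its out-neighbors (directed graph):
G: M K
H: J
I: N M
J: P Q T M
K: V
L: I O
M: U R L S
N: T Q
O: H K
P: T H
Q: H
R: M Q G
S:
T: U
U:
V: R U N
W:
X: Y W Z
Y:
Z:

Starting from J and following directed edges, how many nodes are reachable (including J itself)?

16

BFS from J visits: J, T, Q, P, M, U, H, S, R, L, G, O, I, K, N, V
Reachable nodes: 16 of 20 total.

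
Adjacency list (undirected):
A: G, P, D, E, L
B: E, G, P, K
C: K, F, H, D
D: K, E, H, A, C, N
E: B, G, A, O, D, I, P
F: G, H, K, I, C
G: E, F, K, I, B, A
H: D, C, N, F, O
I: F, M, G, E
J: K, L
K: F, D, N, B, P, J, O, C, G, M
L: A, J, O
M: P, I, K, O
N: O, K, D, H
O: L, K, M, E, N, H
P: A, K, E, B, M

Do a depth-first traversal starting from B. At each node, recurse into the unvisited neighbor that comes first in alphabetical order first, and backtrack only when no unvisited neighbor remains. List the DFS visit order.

Visit B
B → E
E → A
A → D
D → C
C → F
F → G
G → I
I → M
M → K
K → J
J → L
L → O
O → H
H → N
K → P

B, E, A, D, C, F, G, I, M, K, J, L, O, H, N, P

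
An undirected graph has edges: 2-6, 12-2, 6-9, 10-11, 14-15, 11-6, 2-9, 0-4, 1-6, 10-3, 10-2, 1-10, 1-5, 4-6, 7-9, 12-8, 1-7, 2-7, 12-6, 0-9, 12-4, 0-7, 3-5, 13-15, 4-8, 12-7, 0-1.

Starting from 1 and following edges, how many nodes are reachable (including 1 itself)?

13

BFS from 1 visits: 1, 0, 5, 6, 7, 10, 4, 9, 3, 2, 11, 12, 8
Reachable nodes: 13 of 16 total.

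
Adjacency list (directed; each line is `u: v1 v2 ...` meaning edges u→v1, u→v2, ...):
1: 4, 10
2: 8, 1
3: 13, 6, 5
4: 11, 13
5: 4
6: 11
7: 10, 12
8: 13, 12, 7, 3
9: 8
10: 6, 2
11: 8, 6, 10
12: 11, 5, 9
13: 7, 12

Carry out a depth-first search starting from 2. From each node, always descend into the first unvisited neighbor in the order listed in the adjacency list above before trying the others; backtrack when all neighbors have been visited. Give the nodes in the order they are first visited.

Visit 2
2 → 8
8 → 13
13 → 7
7 → 10
10 → 6
6 → 11
7 → 12
12 → 5
5 → 4
12 → 9
8 → 3
2 → 1

2, 8, 13, 7, 10, 6, 11, 12, 5, 4, 9, 3, 1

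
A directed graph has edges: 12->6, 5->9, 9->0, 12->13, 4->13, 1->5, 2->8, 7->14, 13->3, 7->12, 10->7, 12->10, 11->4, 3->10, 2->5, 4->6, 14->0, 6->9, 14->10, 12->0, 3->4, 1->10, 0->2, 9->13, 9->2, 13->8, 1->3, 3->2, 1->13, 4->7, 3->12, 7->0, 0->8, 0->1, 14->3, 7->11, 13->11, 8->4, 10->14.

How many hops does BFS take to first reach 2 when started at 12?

Level 0: 12
Level 1: 0, 6, 10, 13
Level 2: 1, 2, 3, 7, 8, 9, 11, 14
Level 3: 4, 5
2 first appears at level 2.

2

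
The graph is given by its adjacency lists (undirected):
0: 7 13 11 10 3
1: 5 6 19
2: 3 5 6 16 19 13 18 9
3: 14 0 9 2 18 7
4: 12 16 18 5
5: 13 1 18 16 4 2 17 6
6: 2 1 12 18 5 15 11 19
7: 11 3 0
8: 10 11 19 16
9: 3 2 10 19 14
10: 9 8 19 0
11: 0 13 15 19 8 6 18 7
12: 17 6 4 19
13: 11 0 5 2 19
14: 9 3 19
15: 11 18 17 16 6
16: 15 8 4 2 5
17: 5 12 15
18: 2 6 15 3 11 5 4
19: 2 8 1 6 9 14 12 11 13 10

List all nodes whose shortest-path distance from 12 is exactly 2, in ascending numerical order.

Level 0: 12
Level 1: 4, 6, 17, 19
Level 2: 1, 2, 5, 8, 9, 10, 11, 13, 14, 15, 16, 18
Level 3: 0, 3, 7

1, 2, 5, 8, 9, 10, 11, 13, 14, 15, 16, 18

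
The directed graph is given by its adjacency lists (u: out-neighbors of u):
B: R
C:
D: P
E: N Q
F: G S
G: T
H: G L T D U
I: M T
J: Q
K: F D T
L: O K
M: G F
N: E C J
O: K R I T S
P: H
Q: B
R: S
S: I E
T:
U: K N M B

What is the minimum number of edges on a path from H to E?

Level 0: H
Level 1: D, G, L, T, U
Level 2: B, K, M, N, O, P
Level 3: C, E, F, I, J, R, S
Level 4: Q
E first appears at level 3.

3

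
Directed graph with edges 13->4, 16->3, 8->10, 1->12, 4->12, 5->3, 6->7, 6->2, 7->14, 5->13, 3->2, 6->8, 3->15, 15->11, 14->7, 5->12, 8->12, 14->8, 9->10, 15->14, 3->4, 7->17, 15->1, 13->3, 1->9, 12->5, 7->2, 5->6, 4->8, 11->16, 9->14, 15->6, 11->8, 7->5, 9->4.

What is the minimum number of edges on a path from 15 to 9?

2

Level 0: 15
Level 1: 1, 6, 11, 14
Level 2: 2, 7, 8, 9, 12, 16
Level 3: 3, 4, 5, 10, 17
Level 4: 13
9 first appears at level 2.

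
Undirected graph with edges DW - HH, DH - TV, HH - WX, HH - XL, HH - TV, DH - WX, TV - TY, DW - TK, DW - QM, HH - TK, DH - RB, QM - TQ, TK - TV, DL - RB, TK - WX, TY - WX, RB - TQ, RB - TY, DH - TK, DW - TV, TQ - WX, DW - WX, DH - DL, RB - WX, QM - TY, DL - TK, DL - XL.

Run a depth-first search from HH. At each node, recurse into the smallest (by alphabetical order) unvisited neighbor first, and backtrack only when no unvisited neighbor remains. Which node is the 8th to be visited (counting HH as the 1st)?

TK

Visit HH
HH → DW
DW → QM
QM → TQ
TQ → RB
RB → DH
DH → DL
DL → TK
TK → TV
TV → TY
TY → WX
DL → XL

Visit order: HH, DW, QM, TQ, RB, DH, DL, TK, TV, TY, WX, XL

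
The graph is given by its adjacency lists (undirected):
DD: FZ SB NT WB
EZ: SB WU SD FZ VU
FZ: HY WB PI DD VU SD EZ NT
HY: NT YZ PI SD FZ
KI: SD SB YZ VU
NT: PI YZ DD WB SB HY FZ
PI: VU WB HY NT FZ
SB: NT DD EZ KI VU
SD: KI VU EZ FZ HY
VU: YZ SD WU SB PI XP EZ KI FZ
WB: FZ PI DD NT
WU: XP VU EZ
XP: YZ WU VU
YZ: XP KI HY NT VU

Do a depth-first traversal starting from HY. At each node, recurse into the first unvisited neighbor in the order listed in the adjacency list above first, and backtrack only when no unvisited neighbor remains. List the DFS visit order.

HY NT PI VU YZ XP WU EZ SB DD FZ WB SD KI

Visit HY
HY → NT
NT → PI
PI → VU
VU → YZ
YZ → XP
XP → WU
WU → EZ
EZ → SB
SB → DD
DD → FZ
FZ → WB
FZ → SD
SD → KI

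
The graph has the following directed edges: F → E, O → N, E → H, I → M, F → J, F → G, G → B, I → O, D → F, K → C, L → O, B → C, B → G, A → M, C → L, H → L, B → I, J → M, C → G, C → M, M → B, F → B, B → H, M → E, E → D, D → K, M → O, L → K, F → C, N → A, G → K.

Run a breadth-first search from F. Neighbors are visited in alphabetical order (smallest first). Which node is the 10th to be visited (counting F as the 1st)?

Visit F; enqueue B, C, E, G, J → queue [B, C, E, G, J]
Visit B; enqueue H, I → queue [C, E, G, J, H, I]
Visit C; enqueue L, M → queue [E, G, J, H, I, L, M]
Visit E; enqueue D → queue [G, J, H, I, L, M, D]
Visit G; enqueue K → queue [J, H, I, L, M, D, K]
Visit J → queue [H, I, L, M, D, K]
Visit H → queue [I, L, M, D, K]
Visit I; enqueue O → queue [L, M, D, K, O]
Visit L → queue [M, D, K, O]
Visit M → queue [D, K, O]
Visit D → queue [K, O]
Visit K → queue [O]
Visit O; enqueue N → queue [N]
Visit N; enqueue A → queue [A]
Visit A → queue []

Visit order: F, B, C, E, G, J, H, I, L, M, D, K, O, N, A

M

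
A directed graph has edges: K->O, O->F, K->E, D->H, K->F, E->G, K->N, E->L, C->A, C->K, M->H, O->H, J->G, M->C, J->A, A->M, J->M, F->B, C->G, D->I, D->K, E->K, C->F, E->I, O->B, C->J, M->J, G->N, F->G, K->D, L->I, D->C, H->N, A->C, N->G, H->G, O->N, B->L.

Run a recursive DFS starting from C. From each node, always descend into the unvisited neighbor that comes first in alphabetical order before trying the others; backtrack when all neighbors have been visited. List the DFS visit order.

C A M H G N J F B L I K D E O

Visit C
C → A
A → M
M → H
H → G
G → N
M → J
C → F
F → B
B → L
L → I
C → K
K → D
K → E
K → O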